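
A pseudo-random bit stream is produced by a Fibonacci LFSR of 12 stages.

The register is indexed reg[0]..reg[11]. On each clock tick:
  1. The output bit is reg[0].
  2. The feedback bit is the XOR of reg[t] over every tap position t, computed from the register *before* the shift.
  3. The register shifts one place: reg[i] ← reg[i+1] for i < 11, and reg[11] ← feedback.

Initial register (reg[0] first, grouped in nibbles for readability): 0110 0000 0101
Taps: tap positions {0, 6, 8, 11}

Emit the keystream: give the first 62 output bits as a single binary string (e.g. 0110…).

01100000010111001101001011001100100110100000000100100100100011

k : reg_k → out_k, fb_k
0: 011000000101 → 0, fb=1
1: 110000001011 → 1, fb=1
2: 100000010111 → 1, fb=0
3: 000000101110 → 0, fb=0
4: 000001011100 → 0, fb=1
5: 000010111001 → 0, fb=1
6: 000101110011 → 0, fb=0
7: 001011100110 → 0, fb=1
8: 010111001101 → 0, fb=0
9: 101110011010 → 1, fb=0
10: 011100110100 → 0, fb=1
11: 111001101001 → 1, fb=0
12: 110011010010 → 1, fb=1
13: 100110100101 → 1, fb=1
14: 001101001011 → 0, fb=0
15: 011010010110 → 0, fb=0
16: 110100101100 → 1, fb=1
17: 101001011001 → 1, fb=1
18: 010010110011 → 0, fb=0
19: 100101100110 → 1, fb=0
20: 001011001100 → 0, fb=1
21: 010110011001 → 0, fb=0
22: 101100110010 → 1, fb=0
23: 011001100100 → 0, fb=1
24: 110011001001 → 1, fb=1
25: 100110010011 → 1, fb=0
26: 001100100110 → 0, fb=1
27: 011001001101 → 0, fb=0
28: 110010011010 → 1, fb=0
29: 100100110100 → 1, fb=0
30: 001001101000 → 0, fb=0
31: 010011010000 → 0, fb=0
32: 100110100000 → 1, fb=0
33: 001101000000 → 0, fb=0
34: 011010000000 → 0, fb=0
35: 110100000000 → 1, fb=1
36: 101000000001 → 1, fb=0
37: 010000000010 → 0, fb=0
38: 100000000100 → 1, fb=1
39: 000000001001 → 0, fb=0
40: 000000010010 → 0, fb=0
41: 000000100100 → 0, fb=1
42: 000001001001 → 0, fb=0
43: 000010010010 → 0, fb=0
44: 000100100100 → 0, fb=1
45: 001001001001 → 0, fb=0
46: 010010010010 → 0, fb=0
47: 100100100100 → 1, fb=0
48: 001001001000 → 0, fb=1
49: 010010010001 → 0, fb=1
50: 100100100011 → 1, fb=1
51: 001001000111 → 0, fb=1
52: 010010001111 → 0, fb=0
53: 100100011110 → 1, fb=0
54: 001000111100 → 0, fb=0
55: 010001111000 → 0, fb=0
56: 100011110000 → 1, fb=0
57: 000111100000 → 0, fb=1
58: 001111000001 → 0, fb=1
59: 011110000011 → 0, fb=1
60: 111100000111 → 1, fb=0
61: 111000001110 → 1, fb=0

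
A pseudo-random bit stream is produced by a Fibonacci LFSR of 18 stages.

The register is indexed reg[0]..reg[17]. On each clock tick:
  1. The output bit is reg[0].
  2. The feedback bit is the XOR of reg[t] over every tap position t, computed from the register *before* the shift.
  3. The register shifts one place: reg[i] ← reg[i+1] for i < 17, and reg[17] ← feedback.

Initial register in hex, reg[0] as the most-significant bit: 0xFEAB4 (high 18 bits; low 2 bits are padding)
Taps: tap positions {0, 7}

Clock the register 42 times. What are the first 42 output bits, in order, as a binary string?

step | reg (before) | out | fb
   0 | 111111101010101101 | 1 | 1
   1 | 111111010101011011 | 1 | 0
   2 | 111110101010110110 | 1 | 1
   3 | 111101010101101101 | 1 | 0
   4 | 111010101011011010 | 1 | 1
   5 | 110101010110110101 | 1 | 0
   6 | 101010101101101010 | 1 | 1
   7 | 010101011011010101 | 0 | 1
   8 | 101010110110101011 | 1 | 0
   9 | 010101101101010110 | 0 | 0
  10 | 101011011010101100 | 1 | 0
  11 | 010110110101011000 | 0 | 1
  12 | 101101101010110001 | 1 | 1
  13 | 011011010101100011 | 0 | 1
  14 | 110110101011000111 | 1 | 1
  15 | 101101010110001111 | 1 | 0
  16 | 011010101100011110 | 0 | 0
  17 | 110101011000111100 | 1 | 0
  18 | 101010110001111000 | 1 | 0
  19 | 010101100011110000 | 0 | 0
  20 | 101011000111100000 | 1 | 1
  21 | 010110001111000001 | 0 | 0
  22 | 101100011110000010 | 1 | 0
  23 | 011000111100000100 | 0 | 1
  24 | 110001111000001001 | 1 | 0
  25 | 100011110000010010 | 1 | 0
  26 | 000111100000100100 | 0 | 0
  27 | 001111000001001000 | 0 | 0
  28 | 011110000010010000 | 0 | 0
  29 | 111100000100100000 | 1 | 1
  30 | 111000001001000001 | 1 | 1
  31 | 110000010010000011 | 1 | 0
  32 | 100000100100000110 | 1 | 1
  33 | 000001001000001101 | 0 | 0
  34 | 000010010000011010 | 0 | 1
  35 | 000100100000110101 | 0 | 0
  36 | 001001000001101010 | 0 | 0
  37 | 010010000011010100 | 0 | 0
  38 | 100100000110101000 | 1 | 1
  39 | 001000001101010001 | 0 | 0
  40 | 010000011010100010 | 0 | 1
  41 | 100000110101000101 | 1 | 0

111111101010101101101010110001111000001001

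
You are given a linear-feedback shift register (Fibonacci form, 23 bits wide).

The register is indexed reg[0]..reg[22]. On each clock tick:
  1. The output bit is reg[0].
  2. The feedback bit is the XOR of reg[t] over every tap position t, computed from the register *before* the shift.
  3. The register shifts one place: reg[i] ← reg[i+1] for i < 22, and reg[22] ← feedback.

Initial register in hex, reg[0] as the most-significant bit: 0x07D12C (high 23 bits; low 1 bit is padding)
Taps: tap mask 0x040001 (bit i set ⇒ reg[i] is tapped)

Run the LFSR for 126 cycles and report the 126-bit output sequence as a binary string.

000001111101000100101101011001001000011001101001100001010010010111111100111011010010001011101110101011110011110000111100101110

tick  register→output (feedback)
  0  00000111110100010010110→0 (1)
  1  00001111101000100101101→0 (0)
  2  00011111010001001011010→0 (1)
  3  00111110100010010110101→0 (1)
  4  01111101000100101101011→0 (0)
  5  11111010001001011010110→1 (0)
  6  11110100010010110101100→1 (1)
  7  11101000100101101011001→1 (0)
  8  11010001001011010110010→1 (0)
  9  10100010010110101100100→1 (1)
 10  01000100101101011001001→0 (0)
 11  10001001011010110010010→1 (0)
 12  00010010110101100100100→0 (0)
 13  00100101101011001001000→0 (0)
 14  01001011010110010010000→0 (1)
 15  10010110101100100100001→1 (1)
 16  00101101011001001000011→0 (0)
 17  01011010110010010000110→0 (0)
 18  10110101100100100001100→1 (1)
 19  01101011001001000011001→0 (1)
 20  11010110010010000110011→1 (0)
 21  10101100100100001100110→1 (1)
 22  01011001001000011001101→0 (0)
 23  10110010010000110011010→1 (0)
 24  01100100100001100110100→0 (1)
 25  11001001000011001101001→1 (1)
 26  10010010000110011010011→1 (0)
 27  00100100001100110100110→0 (0)
 28  01001000011001101001100→0 (0)
 29  10010000110011010011000→1 (0)
 30  00100001100110100110000→0 (1)
 31  01000011001101001100001→0 (0)
 32  10000110011010011000010→1 (1)
 33  00001100110100110000101→0 (0)
 34  00011001101001100001010→0 (0)
 35  00110011010011000010100→0 (1)
 36  01100110100110000101001→0 (0)
 37  11001101001100001010010→1 (0)
 38  10011010011000010100100→1 (1)
 39  00110100110000101001001→0 (0)
 40  01101001100001010010010→0 (1)
 41  11010011000010100100101→1 (1)
 42  10100110000101001001011→1 (1)
 43  01001100001010010010111→0 (1)
 44  10011000010100100101111→1 (1)
 45  00110000101001001011111→0 (1)
 46  01100001010010010111111→0 (1)
 47  11000010100100101111111→1 (0)
 48  10000101001001011111110→1 (0)
 49  00001010010010111111100→0 (1)
 50  00010100100101111111001→0 (1)
 51  00101001001011111110011→0 (1)
 52  01010010010111111100111→0 (0)
 53  10100100101111111001110→1 (1)
 54  01001001011111110011101→0 (1)
 55  10010010111111100111011→1 (0)
 56  00100101111111001110110→0 (1)
 57  01001011111110011101101→0 (0)
 58  10010111111100111011010→1 (0)
 59  00101111111001110110100→0 (1)
 60  01011111110011101101001→0 (0)
 61  10111111100111011010010→1 (0)
 62  01111111001110110100100→0 (0)
 63  11111110011101101001000→1 (1)
 64  11111100111011010010001→1 (0)
 65  11111001110110100100010→1 (1)
 66  11110011101101001000101→1 (1)
 67  11100111011010010001011→1 (1)
 68  11001110110100100010111→1 (0)
 69  10011101101001000101110→1 (1)
 70  00111011010010001011101→0 (1)
 71  01110110100100010111011→0 (1)
 72  11101101001000101110111→1 (0)
 73  11011010010001011101110→1 (1)
 74  10110100100010111011101→1 (0)
 75  01101001000101110111010→0 (1)
 76  11010010001011101110101→1 (0)
 77  10100100010111011101010→1 (1)
 78  01001000101110111010101→0 (1)
 79  10010001011101110101011→1 (1)
 80  00100010111011101010111→0 (1)
 81  01000101110111010101111→0 (0)
 82  10001011101110101011110→1 (0)
 83  00010111011101010111100→0 (1)
 84  00101110111010101111001→0 (1)
 85  01011101110101011110011→0 (1)
 86  10111011101010111100111→1 (1)
 87  01110111010101111001111→0 (0)
 88  11101110101011110011110→1 (0)
 89  11011101010111100111100→1 (0)
 90  10111010101111001111000→1 (0)
 91  01110101011110011110000→0 (1)
 92  11101010111100111100001→1 (1)
 93  11010101111001111000011→1 (1)
 94  10101011110011110000111→1 (1)
 95  01010111100111100001111→0 (0)
 96  10101111001111000011110→1 (0)
 97  01011110011110000111100→0 (1)
 98  10111100111100001111001→1 (0)
 99  01111001111000011110010→0 (1)
100  11110011110000111100101→1 (1)
101  11100111100001111001011→1 (1)
102  11001111000011110010111→1 (0)
103  10011110000111100101110→1 (1)
104  00111100001111001011101→0 (1)
105  01111000011110010111011→0 (1)
106  11110000111100101110111→1 (0)
107  11100001111001011101110→1 (1)
108  11000011110010111011101→1 (0)
109  10000111100101110111010→1 (0)
110  00001111001011101110100→0 (1)
111  00011110010111011101001→0 (0)
112  00111100101110111010010→0 (1)
113  01111001011101110100101→0 (0)
114  11110010111011101001010→1 (1)
115  11100101110111010010101→1 (0)
116  11001011101110100101010→1 (1)
117  10010111011101001010101→1 (0)
118  00101110111010010101010→0 (0)
119  01011101110100101010100→0 (1)
120  10111011101001010101001→1 (1)
121  01110111010010101010011→0 (1)
122  11101110100101010100111→1 (1)
123  11011101001010101001111→1 (1)
124  10111010010101010011111→1 (0)
125  01110100101010100111110→0 (1)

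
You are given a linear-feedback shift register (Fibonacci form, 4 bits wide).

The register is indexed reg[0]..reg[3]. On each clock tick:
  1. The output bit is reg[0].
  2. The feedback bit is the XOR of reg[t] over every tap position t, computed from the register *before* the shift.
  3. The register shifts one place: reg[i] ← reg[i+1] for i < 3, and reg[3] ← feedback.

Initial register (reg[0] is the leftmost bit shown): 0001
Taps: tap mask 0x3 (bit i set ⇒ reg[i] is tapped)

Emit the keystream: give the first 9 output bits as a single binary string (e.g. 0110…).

000100110

k : reg_k → out_k, fb_k
0: 0001 → 0, fb=0
1: 0010 → 0, fb=0
2: 0100 → 0, fb=1
3: 1001 → 1, fb=1
4: 0011 → 0, fb=0
5: 0110 → 0, fb=1
6: 1101 → 1, fb=0
7: 1010 → 1, fb=1
8: 0101 → 0, fb=1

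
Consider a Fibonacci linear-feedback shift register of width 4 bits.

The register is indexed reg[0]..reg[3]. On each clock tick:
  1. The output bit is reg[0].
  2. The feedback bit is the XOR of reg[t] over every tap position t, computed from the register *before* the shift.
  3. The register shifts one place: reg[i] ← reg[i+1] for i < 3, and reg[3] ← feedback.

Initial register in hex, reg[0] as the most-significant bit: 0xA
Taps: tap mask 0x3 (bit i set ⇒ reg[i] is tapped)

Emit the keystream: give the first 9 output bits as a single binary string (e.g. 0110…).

101011110

k : reg_k → out_k, fb_k
0: 1010 → 1, fb=1
1: 0101 → 0, fb=1
2: 1011 → 1, fb=1
3: 0111 → 0, fb=1
4: 1111 → 1, fb=0
5: 1110 → 1, fb=0
6: 1100 → 1, fb=0
7: 1000 → 1, fb=1
8: 0001 → 0, fb=0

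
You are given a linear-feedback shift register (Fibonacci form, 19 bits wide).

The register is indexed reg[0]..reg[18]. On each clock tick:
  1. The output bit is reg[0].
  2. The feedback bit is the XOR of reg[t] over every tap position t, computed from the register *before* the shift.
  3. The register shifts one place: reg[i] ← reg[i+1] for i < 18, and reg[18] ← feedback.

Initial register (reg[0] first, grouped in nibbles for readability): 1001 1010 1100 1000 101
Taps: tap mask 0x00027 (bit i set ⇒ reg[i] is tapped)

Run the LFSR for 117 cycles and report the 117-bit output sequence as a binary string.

k : reg_k → out_k, fb_k
0: 1001101011001000101 → 1, fb=1
1: 0011010110010001011 → 0, fb=0
2: 0110101100100010110 → 0, fb=0
3: 1101011001000101100 → 1, fb=1
4: 1010110010001011001 → 1, fb=1
5: 0101100100010110011 → 0, fb=1
6: 1011001000101100111 → 1, fb=0
7: 0110010001011001110 → 0, fb=1
8: 1100100010110011101 → 1, fb=0
9: 1001000101100111010 → 1, fb=1
10: 0010001011001110101 → 0, fb=1
11: 0100010110011101011 → 0, fb=0
12: 1000101100111010110 → 1, fb=1
13: 0001011001110101101 → 0, fb=1
14: 0010110011101011011 → 0, fb=0
15: 0101100111010110110 → 0, fb=1
16: 1011001110101101101 → 1, fb=0
17: 0110011101011011010 → 0, fb=1
18: 1100111010110110101 → 1, fb=1
19: 1001110101101101011 → 1, fb=0
20: 0011101011011010110 → 0, fb=1
21: 0111010110110101101 → 0, fb=1
22: 1110101101101011011 → 1, fb=1
23: 1101011011010110111 → 1, fb=1
24: 1010110110101101111 → 1, fb=1
25: 0101101101011011111 → 0, fb=1
26: 1011011010110111111 → 1, fb=1
27: 0110110101101111111 → 0, fb=1
28: 1101101011011111111 → 1, fb=0
29: 1011010110111111110 → 1, fb=1
30: 0110101101111111101 → 0, fb=0
31: 1101011011111111010 → 1, fb=1
32: 1010110111111110101 → 1, fb=1
33: 0101101111111101011 → 0, fb=1
34: 1011011111111010111 → 1, fb=1
35: 0110111111110101111 → 0, fb=1
36: 1101111111101011111 → 1, fb=1
37: 1011111111010111111 → 1, fb=1
38: 0111111110101111111 → 0, fb=1
39: 1111111101011111111 → 1, fb=0
40: 1111111010111111110 → 1, fb=0
41: 1111110101111111100 → 1, fb=0
42: 1111101011111111000 → 1, fb=1
43: 1111010111111110001 → 1, fb=0
44: 1110101111111100010 → 1, fb=1
45: 1101011111111000101 → 1, fb=1
46: 1010111111110001011 → 1, fb=1
47: 0101111111100010111 → 0, fb=0
48: 1011111111000101110 → 1, fb=1
49: 0111111110001011101 → 0, fb=1
50: 1111111100010111011 → 1, fb=0
51: 1111111000101110110 → 1, fb=0
52: 1111110001011101100 → 1, fb=0
53: 1111100010111011000 → 1, fb=1
54: 1111000101110110001 → 1, fb=1
55: 1110001011101100011 → 1, fb=1
56: 1100010111011000111 → 1, fb=1
57: 1000101110110001111 → 1, fb=1
58: 0001011101100011111 → 0, fb=1
59: 0010111011000111111 → 0, fb=0
60: 0101110110001111110 → 0, fb=0
61: 1011101100011111100 → 1, fb=0
62: 0111011000111111000 → 0, fb=1
63: 1110110001111110001 → 1, fb=0
64: 1101100011111100010 → 1, fb=0
65: 1011000111111000100 → 1, fb=0
66: 0110001111110001000 → 0, fb=0
67: 1100011111100010000 → 1, fb=1
68: 1000111111000100001 → 1, fb=0
69: 0001111110001000010 → 0, fb=1
70: 0011111100010000101 → 0, fb=0
71: 0111111000100001010 → 0, fb=1
72: 1111110001000010101 → 1, fb=0
73: 1111100010000101010 → 1, fb=1
74: 1111000100001010101 → 1, fb=1
75: 1110001000010101011 → 1, fb=1
76: 1100010000101010111 → 1, fb=1
77: 1000100001010101111 → 1, fb=1
78: 0001000010101011111 → 0, fb=0
79: 0010000101010111110 → 0, fb=1
80: 0100001010101111101 → 0, fb=1
81: 1000010101011111011 → 1, fb=0
82: 0000101010111110110 → 0, fb=0
83: 0001010101111101100 → 0, fb=1
84: 0010101011111011001 → 0, fb=1
85: 0101010111110110011 → 0, fb=0
86: 1010101111101100110 → 1, fb=0
87: 0101011111011001100 → 0, fb=0
88: 1010111110110011000 → 1, fb=1
89: 0101111101100110001 → 0, fb=0
90: 1011111011001100010 → 1, fb=1
91: 0111110110011000101 → 0, fb=1
92: 1111101100110001011 → 1, fb=1
93: 1111011001100010111 → 1, fb=0
94: 1110110011000101110 → 1, fb=0
95: 1101100110001011100 → 1, fb=0
96: 1011001100010111000 → 1, fb=0
97: 0110011000101110000 → 0, fb=1
98: 1100110001011100001 → 1, fb=1
99: 1001100010111000011 → 1, fb=1
100: 0011000101110000111 → 0, fb=1
101: 0110001011100001111 → 0, fb=0
102: 1100010111000011110 → 1, fb=1
103: 1000101110000111101 → 1, fb=1
104: 0001011100001111011 → 0, fb=1
105: 0010111000011110111 → 0, fb=0
106: 0101110000111101110 → 0, fb=0
107: 1011100001111011100 → 1, fb=0
108: 0111000011110111000 → 0, fb=0
109: 1110000111101110000 → 1, fb=1
110: 1100001111011100001 → 1, fb=0
111: 1000011110111000010 → 1, fb=0
112: 0000111101110000100 → 0, fb=1
113: 0001111011100001001 → 0, fb=1
114: 0011110111000010011 → 0, fb=0
115: 0111101110000100110 → 0, fb=0
116: 1111011100001001100 → 1, fb=0

100110101100100010110011101011011010110111111110101111111100010111011000111111000100001010101111101100110001011100001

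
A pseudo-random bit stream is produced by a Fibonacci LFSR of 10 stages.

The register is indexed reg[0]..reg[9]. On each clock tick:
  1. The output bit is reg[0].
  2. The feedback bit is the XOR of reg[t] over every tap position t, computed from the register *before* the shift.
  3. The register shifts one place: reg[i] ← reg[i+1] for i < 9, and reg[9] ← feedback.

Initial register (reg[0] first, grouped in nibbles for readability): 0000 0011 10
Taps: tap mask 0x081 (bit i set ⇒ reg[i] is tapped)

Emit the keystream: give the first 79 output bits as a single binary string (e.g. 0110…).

0000001110110110001010001001100100000110100100111101111100010101011010000101000

step | reg (before) | out | fb
   0 | 0000001110 | 0 | 1
   1 | 0000011101 | 0 | 1
   2 | 0000111011 | 0 | 0
   3 | 0001110110 | 0 | 1
   4 | 0011101101 | 0 | 1
   5 | 0111011011 | 0 | 0
   6 | 1110110110 | 1 | 0
   7 | 1101101100 | 1 | 0
   8 | 1011011000 | 1 | 1
   9 | 0110110001 | 0 | 0
  10 | 1101100010 | 1 | 1
  11 | 1011000101 | 1 | 0
  12 | 0110001010 | 0 | 0
  13 | 1100010100 | 1 | 0
  14 | 1000101000 | 1 | 1
  15 | 0001010001 | 0 | 0
  16 | 0010100010 | 0 | 0
  17 | 0101000100 | 0 | 1
  18 | 1010001001 | 1 | 1
  19 | 0100010011 | 0 | 0
  20 | 1000100110 | 1 | 0
  21 | 0001001100 | 0 | 1
  22 | 0010011001 | 0 | 0
  23 | 0100110010 | 0 | 0
  24 | 1001100100 | 1 | 0
  25 | 0011001000 | 0 | 0
  26 | 0110010000 | 0 | 0
  27 | 1100100000 | 1 | 1
  28 | 1001000001 | 1 | 1
  29 | 0010000011 | 0 | 0
  30 | 0100000110 | 0 | 1
  31 | 1000001101 | 1 | 0
  32 | 0000011010 | 0 | 0
  33 | 0000110100 | 0 | 1
  34 | 0001101001 | 0 | 0
  35 | 0011010010 | 0 | 0
  36 | 0110100100 | 0 | 1
  37 | 1101001001 | 1 | 1
  38 | 1010010011 | 1 | 1
  39 | 0100100111 | 0 | 1
  40 | 1001001111 | 1 | 0
  41 | 0010011110 | 0 | 1
  42 | 0100111101 | 0 | 1
  43 | 1001111011 | 1 | 1
  44 | 0011110111 | 0 | 1
  45 | 0111101111 | 0 | 1
  46 | 1111011111 | 1 | 0
  47 | 1110111110 | 1 | 0
  48 | 1101111100 | 1 | 0
  49 | 1011111000 | 1 | 1
  50 | 0111110001 | 0 | 0
  51 | 1111100010 | 1 | 1
  52 | 1111000101 | 1 | 0
  53 | 1110001010 | 1 | 1
  54 | 1100010101 | 1 | 0
  55 | 1000101010 | 1 | 1
  56 | 0001010101 | 0 | 1
  57 | 0010101011 | 0 | 0
  58 | 0101010110 | 0 | 1
  59 | 1010101101 | 1 | 0
  60 | 0101011010 | 0 | 0
  61 | 1010110100 | 1 | 0
  62 | 0101101000 | 0 | 0
  63 | 1011010000 | 1 | 1
  64 | 0110100001 | 0 | 0
  65 | 1101000010 | 1 | 1
  66 | 1010000101 | 1 | 0
  67 | 0100001010 | 0 | 0
  68 | 1000010100 | 1 | 0
  69 | 0000101000 | 0 | 0
  70 | 0001010000 | 0 | 0
  71 | 0010100000 | 0 | 0
  72 | 0101000000 | 0 | 0
  73 | 1010000000 | 1 | 1
  74 | 0100000001 | 0 | 0
  75 | 1000000010 | 1 | 1
  76 | 0000000101 | 0 | 1
  77 | 0000001011 | 0 | 0
  78 | 0000010110 | 0 | 1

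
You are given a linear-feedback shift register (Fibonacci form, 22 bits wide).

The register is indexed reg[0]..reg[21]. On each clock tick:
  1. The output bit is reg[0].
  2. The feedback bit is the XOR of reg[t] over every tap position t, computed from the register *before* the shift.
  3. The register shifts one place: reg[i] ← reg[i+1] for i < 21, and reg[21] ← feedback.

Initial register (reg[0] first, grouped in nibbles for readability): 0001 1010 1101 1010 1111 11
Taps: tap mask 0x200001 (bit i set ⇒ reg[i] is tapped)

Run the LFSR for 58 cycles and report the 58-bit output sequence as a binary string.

0001101011011010111111111011001001001101010101001000111000

tick  register→output (feedback)
  0  0001101011011010111111→0 (1)
  1  0011010110110101111111→0 (1)
  2  0110101101101011111111→0 (1)
  3  1101011011010111111111→1 (0)
  4  1010110110101111111110→1 (1)
  5  0101101101011111111101→0 (1)
  6  1011011010111111111011→1 (0)
  7  0110110101111111110110→0 (0)
  8  1101101011111111101100→1 (1)
  9  1011010111111111011001→1 (0)
 10  0110101111111110110010→0 (0)
 11  1101011111111101100100→1 (1)
 12  1010111111111011001001→1 (0)
 13  0101111111110110010010→0 (0)
 14  1011111111101100100100→1 (1)
 15  0111111111011001001001→0 (1)
 16  1111111110110010010011→1 (0)
 17  1111111101100100100110→1 (1)
 18  1111111011001001001101→1 (0)
 19  1111110110010010011010→1 (1)
 20  1111101100100100110101→1 (0)
 21  1111011001001001101010→1 (1)
 22  1110110010010011010101→1 (0)
 23  1101100100100110101010→1 (1)
 24  1011001001001101010101→1 (0)
 25  0110010010011010101010→0 (0)
 26  1100100100110101010100→1 (1)
 27  1001001001101010101001→1 (0)
 28  0010010011010101010010→0 (0)
 29  0100100110101010100100→0 (0)
 30  1001001101010101001000→1 (1)
 31  0010011010101010010001→0 (1)
 32  0100110101010100100011→0 (1)
 33  1001101010101001000111→1 (0)
 34  0011010101010010001110→0 (0)
 35  0110101010100100011100→0 (0)
 36  1101010101001000111000→1 (1)
 37  1010101010010001110001→1 (0)
 38  0101010100100011100010→0 (0)
 39  1010101001000111000100→1 (1)
 40  0101010010001110001001→0 (1)
 41  1010100100011100010011→1 (0)
 42  0101001000111000100110→0 (0)
 43  1010010001110001001100→1 (1)
 44  0100100011100010011001→0 (1)
 45  1001000111000100110011→1 (0)
 46  0010001110001001100110→0 (0)
 47  0100011100010011001100→0 (0)
 48  1000111000100110011000→1 (1)
 49  0001110001001100110001→0 (1)
 50  0011100010011001100011→0 (1)
 51  0111000100110011000111→0 (1)
 52  1110001001100110001111→1 (0)
 53  1100010011001100011110→1 (1)
 54  1000100110011000111101→1 (0)
 55  0001001100110001111010→0 (0)
 56  0010011001100011110100→0 (0)
 57  0100110011000111101000→0 (0)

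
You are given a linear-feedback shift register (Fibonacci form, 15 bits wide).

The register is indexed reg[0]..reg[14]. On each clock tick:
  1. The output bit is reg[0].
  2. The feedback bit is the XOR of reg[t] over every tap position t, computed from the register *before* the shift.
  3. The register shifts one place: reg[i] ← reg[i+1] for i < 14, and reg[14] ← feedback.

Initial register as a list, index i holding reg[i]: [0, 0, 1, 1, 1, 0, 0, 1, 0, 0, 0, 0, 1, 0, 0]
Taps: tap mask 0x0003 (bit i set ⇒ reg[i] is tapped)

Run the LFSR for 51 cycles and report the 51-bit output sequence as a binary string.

k : reg_k → out_k, fb_k
0: 001110010000100 → 0, fb=0
1: 011100100001000 → 0, fb=1
2: 111001000010001 → 1, fb=0
3: 110010000100010 → 1, fb=0
4: 100100001000100 → 1, fb=1
5: 001000010001001 → 0, fb=0
6: 010000100010010 → 0, fb=1
7: 100001000100101 → 1, fb=1
8: 000010001001011 → 0, fb=0
9: 000100010010110 → 0, fb=0
10: 001000100101100 → 0, fb=0
11: 010001001011000 → 0, fb=1
12: 100010010110001 → 1, fb=1
13: 000100101100011 → 0, fb=0
14: 001001011000110 → 0, fb=0
15: 010010110001100 → 0, fb=1
16: 100101100011001 → 1, fb=1
17: 001011000110011 → 0, fb=0
18: 010110001100110 → 0, fb=1
19: 101100011001101 → 1, fb=1
20: 011000110011011 → 0, fb=1
21: 110001100110111 → 1, fb=0
22: 100011001101110 → 1, fb=1
23: 000110011011101 → 0, fb=0
24: 001100110111010 → 0, fb=0
25: 011001101110100 → 0, fb=1
26: 110011011101001 → 1, fb=0
27: 100110111010010 → 1, fb=1
28: 001101110100101 → 0, fb=0
29: 011011101001010 → 0, fb=1
30: 110111010010101 → 1, fb=0
31: 101110100101010 → 1, fb=1
32: 011101001010101 → 0, fb=1
33: 111010010101011 → 1, fb=0
34: 110100101010110 → 1, fb=0
35: 101001010101100 → 1, fb=1
36: 010010101011001 → 0, fb=1
37: 100101010110011 → 1, fb=1
38: 001010101100111 → 0, fb=0
39: 010101011001110 → 0, fb=1
40: 101010110011101 → 1, fb=1
41: 010101100111011 → 0, fb=1
42: 101011001110111 → 1, fb=1
43: 010110011101111 → 0, fb=1
44: 101100111011111 → 1, fb=1
45: 011001110111111 → 0, fb=1
46: 110011101111111 → 1, fb=0
47: 100111011111110 → 1, fb=1
48: 001110111111101 → 0, fb=0
49: 011101111111010 → 0, fb=1
50: 111011111110101 → 1, fb=0

001110010000100010010110001100110111010010101011001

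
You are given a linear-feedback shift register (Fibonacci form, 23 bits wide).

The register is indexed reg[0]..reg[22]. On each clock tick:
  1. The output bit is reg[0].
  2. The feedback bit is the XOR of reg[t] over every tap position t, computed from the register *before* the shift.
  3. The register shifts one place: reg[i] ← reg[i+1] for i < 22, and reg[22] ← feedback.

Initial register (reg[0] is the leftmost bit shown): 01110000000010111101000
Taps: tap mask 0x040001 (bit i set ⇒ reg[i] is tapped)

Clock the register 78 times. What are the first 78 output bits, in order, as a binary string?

011100000000101111010000011000110000111111011110001101111010001010101001001001

tick  register→output (feedback)
  0  01110000000010111101000→0 (0)
  1  11100000000101111010000→1 (0)
  2  11000000001011110100000→1 (1)
  3  10000000010111101000001→1 (1)
  4  00000000101111010000011→0 (0)
  5  00000001011110100000110→0 (0)
  6  00000010111101000001100→0 (0)
  7  00000101111010000011000→0 (1)
  8  00001011110100000110001→0 (1)
  9  00010111101000001100011→0 (0)
 10  00101111010000011000110→0 (0)
 11  01011110100000110001100→0 (0)
 12  10111101000001100011000→1 (0)
 13  01111010000011000110000→0 (1)
 14  11110100000110001100001→1 (1)
 15  11101000001100011000011→1 (1)
 16  11010000011000110000111→1 (1)
 17  10100000110001100001111→1 (1)
 18  01000001100011000011111→0 (1)
 19  10000011000110000111111→1 (0)
 20  00000110001100001111110→0 (1)
 21  00001100011000011111101→0 (1)
 22  00011000110000111111011→0 (1)
 23  00110001100001111110111→0 (1)
 24  01100011000011111101111→0 (0)
 25  11000110000111111011110→1 (0)
 26  10001100001111110111100→1 (0)
 27  00011000011111101111000→0 (1)
 28  00110000111111011110001→0 (1)
 29  01100001111110111100011→0 (0)
 30  11000011111101111000110→1 (1)
 31  10000111111011110001101→1 (1)
 32  00001111110111100011011→0 (1)
 33  00011111101111000110111→0 (1)
 34  00111111011110001101111→0 (0)
 35  01111110111100011011110→0 (1)
 36  11111101111000110111101→1 (0)
 37  11111011110001101111010→1 (0)
 38  11110111100011011110100→1 (0)
 39  11101111000110111101000→1 (1)
 40  11011110001101111010001→1 (0)
 41  10111100011011110100010→1 (1)
 42  01111000110111101000101→0 (0)
 43  11110001101111010001010→1 (1)
 44  11100011011110100010101→1 (0)
 45  11000110111101000101010→1 (1)
 46  10001101111010001010101→1 (0)
 47  00011011110100010101010→0 (0)
 48  00110111101000101010100→0 (1)
 49  01101111010001010101001→0 (0)
 50  11011110100010101010010→1 (0)
 51  10111101000101010100100→1 (1)
 52  01111010001010101001001→0 (0)
 53  11110100010101010010010→1 (0)
 54  11101000101010100100100→1 (1)
 55  11010001010101001001001→1 (1)
 56  10100010101010010010011→1 (0)
 57  01000101010100100100110→0 (0)
 58  10001010101001001001100→1 (1)
 59  00010101010010010011001→0 (1)
 60  00101010100100100110011→0 (1)
 61  01010101001001001100111→0 (0)
 62  10101010010010011001110→1 (1)
 63  01010100100100110011101→0 (1)
 64  10101001001001100111011→1 (0)
 65  01010010010011001110110→0 (1)
 66  10100100100110011101101→1 (1)
 67  01001001001100111011011→0 (1)
 68  10010010011001110110111→1 (0)
 69  00100100110011101101110→0 (0)
 70  01001001100111011011100→0 (1)
 71  10010011001110110111001→1 (0)
 72  00100110011101101110010→0 (1)
 73  01001100111011011100101→0 (0)
 74  10011001110110111001010→1 (1)
 75  00110011101101110010101→0 (1)
 76  01100111011011100101011→0 (0)
 77  11001110110111001010110→1 (0)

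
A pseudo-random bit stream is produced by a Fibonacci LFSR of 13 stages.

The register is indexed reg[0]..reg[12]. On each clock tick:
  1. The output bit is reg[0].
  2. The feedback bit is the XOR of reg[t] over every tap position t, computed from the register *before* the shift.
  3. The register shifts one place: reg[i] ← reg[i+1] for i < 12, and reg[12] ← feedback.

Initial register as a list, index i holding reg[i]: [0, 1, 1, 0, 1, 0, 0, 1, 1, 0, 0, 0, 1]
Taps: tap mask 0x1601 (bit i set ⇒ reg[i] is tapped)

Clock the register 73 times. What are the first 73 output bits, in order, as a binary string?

k : reg_k → out_k, fb_k
0: 0110100110001 → 0, fb=1
1: 1101001100011 → 1, fb=0
2: 1010011000110 → 1, fb=0
3: 0100110001100 → 0, fb=0
4: 1001100011000 → 1, fb=0
5: 0011000110000 → 0, fb=0
6: 0110001100000 → 0, fb=0
7: 1100011000000 → 1, fb=1
8: 1000110000001 → 1, fb=0
9: 0001100000010 → 0, fb=0
10: 0011000000100 → 0, fb=1
11: 0110000001001 → 0, fb=0
12: 1100000010010 → 1, fb=1
13: 1000000100101 → 1, fb=1
14: 0000001001011 → 0, fb=0
15: 0000010010110 → 0, fb=1
16: 0000100101101 → 0, fb=1
17: 0001001011011 → 0, fb=0
18: 0010010110110 → 0, fb=1
19: 0100101101101 → 0, fb=1
20: 1001011011011 → 1, fb=1
21: 0010110110111 → 0, fb=0
22: 0101101101110 → 0, fb=0
23: 1011011011100 → 1, fb=1
24: 0110110111001 → 0, fb=0
25: 1101101110010 → 1, fb=1
26: 1011011100101 → 1, fb=1
27: 0110111001011 → 0, fb=0
28: 1101110010110 → 1, fb=0
29: 1011100101100 → 1, fb=1
30: 0111001011001 → 0, fb=0
31: 1110010110010 → 1, fb=1
32: 1100101100101 → 1, fb=1
33: 1001011001011 → 1, fb=1
34: 0010110010111 → 0, fb=0
35: 0101100101110 → 0, fb=0
36: 1011001011100 → 1, fb=1
37: 0110010111001 → 0, fb=0
38: 1100101110010 → 1, fb=1
39: 1001011100101 → 1, fb=1
40: 0010111001011 → 0, fb=0
41: 0101110010110 → 0, fb=1
42: 1011100101101 → 1, fb=0
43: 0111001011010 → 0, fb=1
44: 1110010110101 → 1, fb=1
45: 1100101101011 → 1, fb=1
46: 1001011010111 → 1, fb=1
47: 0010110101111 → 0, fb=1
48: 0101101011111 → 0, fb=1
49: 1011010111111 → 1, fb=0
50: 0110101111110 → 0, fb=0
51: 1101011111100 → 1, fb=1
52: 1010111111001 → 1, fb=1
53: 0101111110011 → 0, fb=1
54: 1011111100111 → 1, fb=1
55: 0111111001111 → 0, fb=1
56: 1111110011111 → 1, fb=0
57: 1111100111110 → 1, fb=1
58: 1111001111101 → 1, fb=0
59: 1110011111010 → 1, fb=0
60: 1100111110100 → 1, fb=0
61: 1001111101000 → 1, fb=0
62: 0011111010000 → 0, fb=0
63: 0111110100000 → 0, fb=0
64: 1111101000000 → 1, fb=1
65: 1111010000001 → 1, fb=0
66: 1110100000010 → 1, fb=1
67: 1101000000101 → 1, fb=1
68: 1010000001011 → 1, fb=1
69: 0100000010111 → 0, fb=0
70: 1000000101110 → 1, fb=1
71: 0000001011101 → 0, fb=1
72: 0000010111011 → 0, fb=0

0110100110001100000010010110110111001011001011100101101011111100111110100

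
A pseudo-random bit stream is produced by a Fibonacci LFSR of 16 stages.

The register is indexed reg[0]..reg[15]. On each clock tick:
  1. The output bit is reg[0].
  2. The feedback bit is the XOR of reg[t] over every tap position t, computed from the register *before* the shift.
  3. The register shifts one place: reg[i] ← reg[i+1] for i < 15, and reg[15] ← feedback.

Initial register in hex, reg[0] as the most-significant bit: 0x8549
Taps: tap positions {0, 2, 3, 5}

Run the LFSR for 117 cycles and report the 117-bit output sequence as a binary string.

100001010100100100010011000001111010011111010000111111000000101101101101000100000001001111010010101110000101101010010

tick  register→output (feedback)
  0  1000010101001001→1 (0)
  1  0000101010010010→0 (0)
  2  0001010100100100→0 (0)
  3  0010101001001000→0 (1)
  4  0101010010010001→0 (0)
  5  1010100100100010→1 (0)
  6  0101001001000100→0 (1)
  7  1010010010001001→1 (1)
  8  0100100100010011→0 (0)
  9  1001001000100110→1 (0)
 10  0010010001001100→0 (0)
 11  0100100010011000→0 (0)
 12  1001000100110000→1 (0)
 13  0010001001100000→0 (1)
 14  0100010011000001→0 (1)
 15  1000100110000011→1 (1)
 16  0001001100000111→0 (1)
 17  0010011000001111→0 (0)
 18  0100110000011110→0 (1)
 19  1001100000111101→1 (0)
 20  0011000001111010→0 (0)
 21  0110000011110100→0 (1)
 22  1100000111101001→1 (1)
 23  1000001111010011→1 (1)
 24  0000011110100111→0 (1)
 25  0000111101001111→0 (1)
 26  0001111010011111→0 (0)
 27  0011110100111110→0 (1)
 28  0111101001111101→0 (0)
 29  1111010011111010→1 (0)
 30  1110100111110100→1 (0)
 31  1101001111101000→1 (0)
 32  1010011111010000→1 (1)
 33  0100111110100001→0 (1)
 34  1001111101000011→1 (1)
 35  0011111010000111→0 (1)
 36  0111110100001111→0 (1)
 37  1111101000011111→1 (1)
 38  1111010000111111→1 (0)
 39  1110100001111110→1 (0)
 40  1101000011111100→1 (0)
 41  1010000111111000→1 (0)
 42  0100001111110000→0 (0)
 43  1000011111100000→1 (0)
 44  0000111111000000→0 (1)
 45  0001111110000001→0 (0)
 46  0011111100000010→0 (1)
 47  0111111000000101→0 (1)
 48  1111110000001011→1 (0)
 49  1111100000010110→1 (1)
 50  1111000000101101→1 (1)
 51  1110000001011011→1 (0)
 52  1100000010110110→1 (1)
 53  1000000101101101→1 (1)
 54  0000001011011011→0 (0)
 55  0000010110110110→0 (1)
 56  0000101101101101→0 (0)
 57  0001011011011010→0 (0)
 58  0010110110110100→0 (0)
 59  0101101101101000→0 (1)
 60  1011011011010001→1 (0)
 61  0110110110100010→0 (0)
 62  1101101101000100→1 (0)
 63  1011011010001000→1 (0)
 64  0110110100010000→0 (0)
 65  1101101000100000→1 (0)
 66  1011010001000000→1 (0)
 67  0110100010000000→0 (1)
 68  1101000100000001→1 (0)
 69  1010001000000010→1 (0)
 70  0100010000000100→0 (1)
 71  1000100000001001→1 (1)
 72  0001000000010011→0 (1)
 73  0010000000100111→0 (1)
 74  0100000001001111→0 (0)
 75  1000000010011110→1 (1)
 76  0000000100111101→0 (0)
 77  0000001001111010→0 (0)
 78  0000010011110100→0 (1)
 79  0000100111101001→0 (0)
 80  0001001111010010→0 (1)
 81  0010011110100101→0 (0)
 82  0100111101001010→0 (1)
 83  1001111010010101→1 (1)
 84  0011110100101011→0 (1)
 85  0111101001010111→0 (0)
 86  1111010010101110→1 (0)
 87  1110100101011100→1 (0)
 88  1101001010111000→1 (0)
 89  1010010101110000→1 (1)
 90  0100101011100001→0 (0)
 91  1001010111000010→1 (1)
 92  0010101110000101→0 (1)
 93  0101011100001011→0 (0)
 94  1010111000010110→1 (1)
 95  0101110000101101→0 (0)
 96  1011100001011010→1 (1)
 97  0111000010110101→0 (0)
 98  1110000101101010→1 (0)
 99  1100001011010100→1 (1)
100  1000010110101001→1 (0)
101  0000101101010010→0 (0)
102  0001011010100100→0 (0)
103  0010110101001000→0 (0)
104  0101101010010000→0 (1)
105  1011010100100001→1 (0)
106  0110101001000010→0 (1)
107  1101010010000101→1 (1)
108  1010100100001011→1 (0)
109  0101001000010110→0 (1)
110  1010010000101101→1 (1)
111  0100100001011011→0 (0)
112  1001000010110110→1 (0)
113  0010000101101100→0 (1)
114  0100001011011001→0 (0)
115  1000010110110010→1 (0)
116  0000101101100100→0 (0)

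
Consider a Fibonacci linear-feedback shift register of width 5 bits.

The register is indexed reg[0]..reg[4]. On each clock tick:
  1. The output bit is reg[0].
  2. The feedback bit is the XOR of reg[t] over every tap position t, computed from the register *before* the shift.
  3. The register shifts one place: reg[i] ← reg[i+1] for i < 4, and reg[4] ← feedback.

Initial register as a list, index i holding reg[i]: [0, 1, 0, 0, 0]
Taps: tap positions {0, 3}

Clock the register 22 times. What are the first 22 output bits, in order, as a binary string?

0100001010111011000111

tick  register→output (feedback)
  0  01000→0 (0)
  1  10000→1 (1)
  2  00001→0 (0)
  3  00010→0 (1)
  4  00101→0 (0)
  5  01010→0 (1)
  6  10101→1 (1)
  7  01011→0 (1)
  8  10111→1 (0)
  9  01110→0 (1)
 10  11101→1 (1)
 11  11011→1 (0)
 12  10110→1 (0)
 13  01100→0 (0)
 14  11000→1 (1)
 15  10001→1 (1)
 16  00011→0 (1)
 17  00111→0 (1)
 18  01111→0 (1)
 19  11111→1 (0)
 20  11110→1 (0)
 21  11100→1 (1)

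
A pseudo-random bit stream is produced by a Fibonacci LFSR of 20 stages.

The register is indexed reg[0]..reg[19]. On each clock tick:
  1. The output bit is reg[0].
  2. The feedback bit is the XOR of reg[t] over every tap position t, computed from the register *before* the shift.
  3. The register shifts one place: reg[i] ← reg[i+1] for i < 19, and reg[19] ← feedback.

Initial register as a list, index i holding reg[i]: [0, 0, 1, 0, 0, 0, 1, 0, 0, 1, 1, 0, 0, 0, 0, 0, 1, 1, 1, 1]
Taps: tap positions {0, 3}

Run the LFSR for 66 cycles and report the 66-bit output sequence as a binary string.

001000100110000011110011000101100111011010111010010111000011011010

step | reg (before) | out | fb
   0 | 00100010011000001111 | 0 | 0
   1 | 01000100110000011110 | 0 | 0
   2 | 10001001100000111100 | 1 | 1
   3 | 00010011000001111001 | 0 | 1
   4 | 00100110000011110011 | 0 | 0
   5 | 01001100000111100110 | 0 | 0
   6 | 10011000001111001100 | 1 | 0
   7 | 00110000011110011000 | 0 | 1
   8 | 01100000111100110001 | 0 | 0
   9 | 11000001111001100010 | 1 | 1
  10 | 10000011110011000101 | 1 | 1
  11 | 00000111100110001011 | 0 | 0
  12 | 00001111001100010110 | 0 | 0
  13 | 00011110011000101100 | 0 | 1
  14 | 00111100110001011001 | 0 | 1
  15 | 01111001100010110011 | 0 | 1
  16 | 11110011000101100111 | 1 | 0
  17 | 11100110001011001110 | 1 | 1
  18 | 11001100010110011101 | 1 | 1
  19 | 10011000101100111011 | 1 | 0
  20 | 00110001011001110110 | 0 | 1
  21 | 01100010110011101101 | 0 | 0
  22 | 11000101100111011010 | 1 | 1
  23 | 10001011001110110101 | 1 | 1
  24 | 00010110011101101011 | 0 | 1
  25 | 00101100111011010111 | 0 | 0
  26 | 01011001110110101110 | 0 | 1
  27 | 10110011101101011101 | 1 | 0
  28 | 01100111011010111010 | 0 | 0
  29 | 11001110110101110100 | 1 | 1
  30 | 10011101101011101001 | 1 | 0
  31 | 00111011010111010010 | 0 | 1
  32 | 01110110101110100101 | 0 | 1
  33 | 11101101011101001011 | 1 | 1
  34 | 11011010111010010111 | 1 | 0
  35 | 10110101110100101110 | 1 | 0
  36 | 01101011101001011100 | 0 | 0
  37 | 11010111010010111000 | 1 | 0
  38 | 10101110100101110000 | 1 | 1
  39 | 01011101001011100001 | 0 | 1
  40 | 10111010010111000011 | 1 | 0
  41 | 01110100101110000110 | 0 | 1
  42 | 11101001011100001101 | 1 | 1
  43 | 11010010111000011011 | 1 | 0
  44 | 10100101110000110110 | 1 | 1
  45 | 01001011100001101101 | 0 | 0
  46 | 10010111000011011010 | 1 | 0
  47 | 00101110000110110100 | 0 | 0
  48 | 01011100001101101000 | 0 | 1
  49 | 10111000011011010001 | 1 | 0
  50 | 01110000110110100010 | 0 | 1
  51 | 11100001101101000101 | 1 | 1
  52 | 11000011011010001011 | 1 | 1
  53 | 10000110110100010111 | 1 | 1
  54 | 00001101101000101111 | 0 | 0
  55 | 00011011010001011110 | 0 | 1
  56 | 00110110100010111101 | 0 | 1
  57 | 01101101000101111011 | 0 | 0
  58 | 11011010001011110110 | 1 | 0
  59 | 10110100010111101100 | 1 | 0
  60 | 01101000101111011000 | 0 | 0
  61 | 11010001011110110000 | 1 | 0
  62 | 10100010111101100000 | 1 | 1
  63 | 01000101111011000001 | 0 | 0
  64 | 10001011110110000010 | 1 | 1
  65 | 00010111101100000101 | 0 | 1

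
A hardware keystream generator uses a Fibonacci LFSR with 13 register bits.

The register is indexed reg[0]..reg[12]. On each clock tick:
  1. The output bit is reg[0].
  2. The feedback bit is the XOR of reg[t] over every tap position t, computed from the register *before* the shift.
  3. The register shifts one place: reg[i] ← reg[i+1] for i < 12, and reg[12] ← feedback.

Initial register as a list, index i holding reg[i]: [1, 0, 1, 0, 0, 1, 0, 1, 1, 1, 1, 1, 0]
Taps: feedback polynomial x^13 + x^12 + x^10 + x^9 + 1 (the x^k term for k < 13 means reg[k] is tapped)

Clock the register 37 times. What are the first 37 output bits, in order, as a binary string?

step | reg (before) | out | fb
   0 | 1010010111110 | 1 | 1
   1 | 0100101111101 | 0 | 1
   2 | 1001011111011 | 1 | 1
   3 | 0010111110111 | 0 | 0
   4 | 0101111101110 | 0 | 0
   5 | 1011111011100 | 1 | 1
   6 | 0111110111001 | 0 | 0
   7 | 1111101110010 | 1 | 1
   8 | 1111011100101 | 1 | 1
   9 | 1110111001011 | 1 | 1
  10 | 1101110010111 | 1 | 1
  11 | 1011100101111 | 1 | 0
  12 | 0111001011110 | 0 | 0
  13 | 1110010111100 | 1 | 1
  14 | 1100101111001 | 1 | 1
  15 | 1001011110011 | 1 | 0
  16 | 0010111100110 | 0 | 1
  17 | 0101111001101 | 0 | 1
  18 | 1011110011011 | 1 | 1
  19 | 0111100110111 | 0 | 0
  20 | 1111001101110 | 1 | 1
  21 | 1110011011101 | 1 | 0
  22 | 1100110111010 | 1 | 0
  23 | 1001101110100 | 1 | 0
  24 | 0011011101000 | 0 | 1
  25 | 0110111010001 | 0 | 1
  26 | 1101110100011 | 1 | 0
  27 | 1011101000110 | 1 | 0
  28 | 0111010001100 | 0 | 0
  29 | 1110100011000 | 1 | 0
  30 | 1101000110000 | 1 | 1
  31 | 1010001100001 | 1 | 0
  32 | 0100011000010 | 0 | 0
  33 | 1000110000100 | 1 | 0
  34 | 0001100001000 | 0 | 1
  35 | 0011000010001 | 0 | 1
  36 | 0110000100011 | 0 | 1

1010010111110111001011110011011101000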